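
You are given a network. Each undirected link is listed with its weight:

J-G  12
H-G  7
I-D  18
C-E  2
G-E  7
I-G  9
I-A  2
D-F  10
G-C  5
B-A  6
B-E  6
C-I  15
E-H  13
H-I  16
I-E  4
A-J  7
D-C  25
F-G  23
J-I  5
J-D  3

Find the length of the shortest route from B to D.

Shortest distances from B:
B: 0
A: 6  (via B)
E: 6  (via B)
C: 8  (via E)
I: 8  (via A)
G: 13  (via E)
J: 13  (via A)
D: 16  (via J)
Shortest route: B → A → J → D = 16.

16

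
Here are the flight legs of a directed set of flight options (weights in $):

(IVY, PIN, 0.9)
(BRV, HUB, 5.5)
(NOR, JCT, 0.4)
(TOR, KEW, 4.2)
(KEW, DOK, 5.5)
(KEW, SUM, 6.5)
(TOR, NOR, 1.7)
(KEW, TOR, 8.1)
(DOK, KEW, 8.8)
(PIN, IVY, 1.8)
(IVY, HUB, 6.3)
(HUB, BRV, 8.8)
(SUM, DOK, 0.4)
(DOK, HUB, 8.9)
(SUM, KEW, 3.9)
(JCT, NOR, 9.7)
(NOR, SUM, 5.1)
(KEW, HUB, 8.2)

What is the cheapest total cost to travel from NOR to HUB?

$14.4

Enumerating some paths:
NOR - SUM - DOK - KEW - HUB: 5.1+0.4+8.8+8.2 = 22.5
NOR - SUM - KEW - HUB: 5.1+3.9+8.2 = 17.2
NOR - SUM - DOK - HUB: 5.1+0.4+8.9 = 14.4
The minimum is $14.4 via NOR - SUM - DOK - HUB.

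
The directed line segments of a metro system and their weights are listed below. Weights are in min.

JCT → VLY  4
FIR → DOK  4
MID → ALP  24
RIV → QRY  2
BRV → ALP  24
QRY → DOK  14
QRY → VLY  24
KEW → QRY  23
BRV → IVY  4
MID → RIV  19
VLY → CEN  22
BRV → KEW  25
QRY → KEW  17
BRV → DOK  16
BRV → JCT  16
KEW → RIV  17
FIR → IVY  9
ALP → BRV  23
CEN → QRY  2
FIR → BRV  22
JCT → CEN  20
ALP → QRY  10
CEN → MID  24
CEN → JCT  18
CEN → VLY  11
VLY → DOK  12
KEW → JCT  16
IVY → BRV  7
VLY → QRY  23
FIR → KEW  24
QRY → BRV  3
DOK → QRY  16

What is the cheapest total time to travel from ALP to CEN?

49 min

Enumerating some paths:
ALP–QRY–BRV–JCT–CEN: 10+3+16+20 = 49
ALP–QRY–VLY–CEN: 10+24+22 = 56
ALP–QRY–BRV–JCT–VLY–CEN: 10+3+16+4+22 = 55
Cheapest is ALP–QRY–BRV–JCT–CEN at 49 min.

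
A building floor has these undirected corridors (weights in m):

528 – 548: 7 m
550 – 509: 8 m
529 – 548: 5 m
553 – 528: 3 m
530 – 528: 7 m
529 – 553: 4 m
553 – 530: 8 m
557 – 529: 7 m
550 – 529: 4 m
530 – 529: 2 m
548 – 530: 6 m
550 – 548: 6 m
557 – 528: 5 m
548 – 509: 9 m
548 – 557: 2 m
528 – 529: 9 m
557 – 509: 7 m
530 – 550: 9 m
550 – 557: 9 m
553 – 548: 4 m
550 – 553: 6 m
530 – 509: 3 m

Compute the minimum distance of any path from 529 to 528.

7 m

Compare a few routes:
529 → 553 → 528: 4+3 = 7
529 → 528: 9 = 9
529 → 530 → 528: 2+7 = 9
Cheapest is 529 → 553 → 528 at 7 m.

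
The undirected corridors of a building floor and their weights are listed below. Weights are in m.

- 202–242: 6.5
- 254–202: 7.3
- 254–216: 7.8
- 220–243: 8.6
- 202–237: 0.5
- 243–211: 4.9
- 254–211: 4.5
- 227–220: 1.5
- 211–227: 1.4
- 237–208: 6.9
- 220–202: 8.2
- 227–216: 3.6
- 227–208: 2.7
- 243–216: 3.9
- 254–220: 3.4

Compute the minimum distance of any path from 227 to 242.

Compare a few routes:
227–211–254–202–242: 1.4+4.5+7.3+6.5 = 19.7
227–220–254–202–242: 1.5+3.4+7.3+6.5 = 18.7
227–208–237–202–242: 2.7+6.9+0.5+6.5 = 16.6
227–220–202–242: 1.5+8.2+6.5 = 16.2
Cheapest is 227–220–202–242 at 16.2 m.

16.2 m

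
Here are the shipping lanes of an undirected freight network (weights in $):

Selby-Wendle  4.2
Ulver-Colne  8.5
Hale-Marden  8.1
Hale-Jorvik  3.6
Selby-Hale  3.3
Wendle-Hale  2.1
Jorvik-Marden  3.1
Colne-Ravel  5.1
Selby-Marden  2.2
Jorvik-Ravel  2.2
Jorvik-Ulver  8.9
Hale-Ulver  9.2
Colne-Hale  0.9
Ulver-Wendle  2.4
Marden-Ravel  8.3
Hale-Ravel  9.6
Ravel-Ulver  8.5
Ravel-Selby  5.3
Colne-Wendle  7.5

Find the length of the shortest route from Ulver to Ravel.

Shortest distances from Ulver:
Ulver: 0
Wendle: 2.4  (via Ulver)
Hale: 4.5  (via Wendle)
Colne: 5.4  (via Hale)
Selby: 6.6  (via Wendle)
Jorvik: 8.1  (via Hale)
Ravel: 8.5  (via Ulver)
Shortest route: Ulver–Ravel = $8.5.

$8.5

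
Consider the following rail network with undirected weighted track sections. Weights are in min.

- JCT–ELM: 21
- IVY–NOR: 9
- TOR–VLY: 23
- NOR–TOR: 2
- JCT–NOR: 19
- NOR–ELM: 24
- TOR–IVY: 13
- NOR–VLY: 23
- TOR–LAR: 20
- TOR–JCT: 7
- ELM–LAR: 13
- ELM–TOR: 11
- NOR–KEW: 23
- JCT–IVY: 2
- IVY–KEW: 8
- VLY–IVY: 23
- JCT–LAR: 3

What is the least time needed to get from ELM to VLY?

34 min

Running Dijkstra from ELM:
ELM: 0
TOR: 11  (via ELM)
LAR: 13  (via ELM)
NOR: 13  (via TOR)
JCT: 16  (via LAR)
IVY: 18  (via JCT)
KEW: 26  (via IVY)
VLY: 34  (via TOR)
Shortest route: ELM–TOR–VLY = 34 min.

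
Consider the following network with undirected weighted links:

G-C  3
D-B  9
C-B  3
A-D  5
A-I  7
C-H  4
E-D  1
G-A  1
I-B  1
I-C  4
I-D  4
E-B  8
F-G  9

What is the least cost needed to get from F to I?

16

Settle nodes by increasing distance from F:
F: 0
G: 9  (via F)
A: 10  (via G)
C: 12  (via G)
B: 15  (via C)
D: 15  (via A)
E: 16  (via D)
H: 16  (via C)
I: 16  (via C)
Shortest route: F–G–C–I = 16.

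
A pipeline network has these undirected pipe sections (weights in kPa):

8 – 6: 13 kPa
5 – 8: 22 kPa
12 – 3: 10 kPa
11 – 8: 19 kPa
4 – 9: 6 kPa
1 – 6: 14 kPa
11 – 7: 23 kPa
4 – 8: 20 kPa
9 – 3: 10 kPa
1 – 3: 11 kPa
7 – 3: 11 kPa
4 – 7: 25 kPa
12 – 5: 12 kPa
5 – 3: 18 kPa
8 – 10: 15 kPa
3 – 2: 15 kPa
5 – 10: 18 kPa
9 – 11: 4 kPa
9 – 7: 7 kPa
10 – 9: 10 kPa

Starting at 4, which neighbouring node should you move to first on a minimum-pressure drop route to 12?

Candidate routes:
4 → 9 → 7 → 3 → 12: 6+7+11+10 = 34
4 → 9 → 3 → 12: 6+10+10 = 26
4 → 9 → 3 → 5 → 12: 6+10+18+12 = 46
The minimum is 26 kPa via 4 → 9 → 3 → 12.
So from 4 the first move is to 9.

9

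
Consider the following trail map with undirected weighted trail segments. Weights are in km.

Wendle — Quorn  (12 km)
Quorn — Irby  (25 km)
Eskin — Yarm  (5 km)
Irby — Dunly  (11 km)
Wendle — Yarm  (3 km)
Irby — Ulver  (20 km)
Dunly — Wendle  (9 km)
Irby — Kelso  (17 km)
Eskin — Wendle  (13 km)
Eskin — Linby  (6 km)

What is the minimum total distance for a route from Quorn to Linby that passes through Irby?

59 km

Best Quorn to Irby: Quorn–Irby costing 25
Best Irby to Linby: Irby–Dunly–Wendle–Yarm–Eskin–Linby costing 34
Total via Irby: 25 + 34 = 59 km.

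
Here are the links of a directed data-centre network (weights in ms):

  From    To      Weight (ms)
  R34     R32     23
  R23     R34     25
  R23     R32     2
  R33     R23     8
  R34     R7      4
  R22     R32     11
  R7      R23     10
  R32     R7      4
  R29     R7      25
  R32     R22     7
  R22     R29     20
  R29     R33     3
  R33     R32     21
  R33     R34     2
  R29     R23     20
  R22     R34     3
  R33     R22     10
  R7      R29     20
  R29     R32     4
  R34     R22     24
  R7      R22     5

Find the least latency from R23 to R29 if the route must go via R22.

29 ms

Shortest R23→R22: R23 → R32 → R22 = 9
Shortest R22→R29: R22 → R29 = 20
Total via R22: 9 + 20 = 29 ms.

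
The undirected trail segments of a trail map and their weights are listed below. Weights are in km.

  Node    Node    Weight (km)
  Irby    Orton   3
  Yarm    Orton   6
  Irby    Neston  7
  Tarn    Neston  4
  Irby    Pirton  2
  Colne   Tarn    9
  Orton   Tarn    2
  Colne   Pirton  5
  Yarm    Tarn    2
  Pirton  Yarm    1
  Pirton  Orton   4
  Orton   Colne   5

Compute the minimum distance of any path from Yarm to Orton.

4 km

Running Dijkstra from Yarm:
Yarm: 0
Pirton: 1  (via Yarm)
Tarn: 2  (via Yarm)
Irby: 3  (via Pirton)
Orton: 4  (via Tarn)
Shortest route: Yarm–Tarn–Orton = 4 km.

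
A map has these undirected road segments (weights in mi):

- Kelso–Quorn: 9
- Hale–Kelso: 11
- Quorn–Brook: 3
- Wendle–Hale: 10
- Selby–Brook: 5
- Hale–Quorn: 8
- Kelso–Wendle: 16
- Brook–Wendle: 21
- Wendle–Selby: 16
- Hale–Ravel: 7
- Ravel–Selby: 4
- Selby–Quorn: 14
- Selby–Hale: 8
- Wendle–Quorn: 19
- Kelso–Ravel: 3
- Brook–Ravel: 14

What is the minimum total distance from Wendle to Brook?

Running Dijkstra from Wendle:
Wendle: 0
Hale: 10  (via Wendle)
Kelso: 16  (via Wendle)
Selby: 16  (via Wendle)
Ravel: 17  (via Hale)
Quorn: 18  (via Hale)
Brook: 21  (via Wendle)
Shortest route: Wendle–Brook = 21 mi.

21 mi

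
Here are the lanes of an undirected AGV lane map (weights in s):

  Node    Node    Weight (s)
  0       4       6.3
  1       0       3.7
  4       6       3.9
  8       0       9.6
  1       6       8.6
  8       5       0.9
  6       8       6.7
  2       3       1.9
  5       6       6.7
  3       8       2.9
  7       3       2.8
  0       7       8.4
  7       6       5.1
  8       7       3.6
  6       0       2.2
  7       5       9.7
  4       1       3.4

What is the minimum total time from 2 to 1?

15.7 s

Shortest distances from 2:
2: 0
3: 1.9  (via 2)
7: 4.7  (via 3)
8: 4.8  (via 3)
5: 5.7  (via 8)
6: 9.8  (via 7)
0: 12  (via 6)
4: 13.7  (via 6)
1: 15.7  (via 0)
Shortest route: 2–3–7–6–0–1 = 15.7 s.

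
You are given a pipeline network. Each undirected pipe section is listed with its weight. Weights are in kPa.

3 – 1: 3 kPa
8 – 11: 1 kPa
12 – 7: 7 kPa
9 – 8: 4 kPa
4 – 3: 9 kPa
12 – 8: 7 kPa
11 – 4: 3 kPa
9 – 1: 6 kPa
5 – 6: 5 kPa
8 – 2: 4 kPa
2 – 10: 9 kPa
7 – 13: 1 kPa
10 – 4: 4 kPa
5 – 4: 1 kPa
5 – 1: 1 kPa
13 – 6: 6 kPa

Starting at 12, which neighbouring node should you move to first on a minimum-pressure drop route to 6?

7

Candidate routes:
12 → 8 → 11 → 4 → 5 → 6: 7+1+3+1+5 = 17
12 → 8 → 9 → 1 → 5 → 6: 7+4+6+1+5 = 23
12 → 7 → 13 → 6: 7+1+6 = 14
The minimum is 14 kPa via 12 → 7 → 13 → 6.
So from 12 the first move is to 7.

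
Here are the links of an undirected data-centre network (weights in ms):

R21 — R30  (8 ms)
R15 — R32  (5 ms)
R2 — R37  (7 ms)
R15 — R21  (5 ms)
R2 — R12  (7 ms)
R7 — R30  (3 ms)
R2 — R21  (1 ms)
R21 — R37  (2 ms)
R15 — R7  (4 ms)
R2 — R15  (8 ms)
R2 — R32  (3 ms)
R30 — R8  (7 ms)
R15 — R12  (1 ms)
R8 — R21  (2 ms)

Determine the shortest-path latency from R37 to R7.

11 ms

Compare a few routes:
R37–R21–R30–R7: 2+8+3 = 13
R37–R21–R15–R7: 2+5+4 = 11
The minimum is 11 ms via R37–R21–R15–R7.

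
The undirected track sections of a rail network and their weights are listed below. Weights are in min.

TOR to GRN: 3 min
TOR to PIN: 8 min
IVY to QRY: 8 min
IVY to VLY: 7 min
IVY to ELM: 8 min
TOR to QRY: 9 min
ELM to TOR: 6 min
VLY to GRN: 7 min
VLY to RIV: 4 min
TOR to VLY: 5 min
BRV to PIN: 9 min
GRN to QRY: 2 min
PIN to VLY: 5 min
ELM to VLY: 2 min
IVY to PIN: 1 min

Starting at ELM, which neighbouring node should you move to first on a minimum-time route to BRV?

VLY

Compare a few routes:
ELM → IVY → PIN → BRV: 8+1+9 = 18
ELM → VLY → IVY → PIN → BRV: 2+7+1+9 = 19
ELM → VLY → PIN → BRV: 2+5+9 = 16
The minimum is 16 min via ELM → VLY → PIN → BRV.
So from ELM the first move is to VLY.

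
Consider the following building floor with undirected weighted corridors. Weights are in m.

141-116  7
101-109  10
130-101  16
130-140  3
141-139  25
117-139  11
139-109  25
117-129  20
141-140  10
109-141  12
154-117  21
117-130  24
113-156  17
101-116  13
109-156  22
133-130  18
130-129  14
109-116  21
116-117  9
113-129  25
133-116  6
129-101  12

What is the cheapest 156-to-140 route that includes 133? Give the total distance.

68 m

Shortest 156→133: 156 → 109 → 141 → 116 → 133 = 47
Shortest 133→140: 133 → 130 → 140 = 21
Total via 133: 47 + 21 = 68 m.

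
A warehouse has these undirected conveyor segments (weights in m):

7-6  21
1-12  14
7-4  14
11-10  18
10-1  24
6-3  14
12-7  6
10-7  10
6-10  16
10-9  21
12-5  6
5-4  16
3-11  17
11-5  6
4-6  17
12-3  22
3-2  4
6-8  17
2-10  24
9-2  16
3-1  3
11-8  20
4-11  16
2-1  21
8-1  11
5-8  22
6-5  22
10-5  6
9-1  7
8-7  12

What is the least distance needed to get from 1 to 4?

34 m

Running Dijkstra from 1:
1: 0
3: 3  (via 1)
2: 7  (via 3)
9: 7  (via 1)
8: 11  (via 1)
12: 14  (via 1)
6: 17  (via 3)
5: 20  (via 12)
7: 20  (via 12)
11: 20  (via 3)
10: 24  (via 1)
4: 34  (via 6)
Shortest route: 1–3–6–4 = 34 m.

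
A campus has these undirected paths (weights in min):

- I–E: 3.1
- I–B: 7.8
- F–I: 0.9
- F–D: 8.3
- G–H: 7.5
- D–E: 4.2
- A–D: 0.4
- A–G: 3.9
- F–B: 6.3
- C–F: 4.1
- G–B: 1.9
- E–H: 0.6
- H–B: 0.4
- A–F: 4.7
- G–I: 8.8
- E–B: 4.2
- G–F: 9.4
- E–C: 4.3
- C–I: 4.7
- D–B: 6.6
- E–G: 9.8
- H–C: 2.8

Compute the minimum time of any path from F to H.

4.6 min

Shortest distances from F:
F: 0
I: 0.9  (via F)
E: 4  (via I)
C: 4.1  (via F)
H: 4.6  (via E)
Shortest route: F → I → E → H = 4.6 min.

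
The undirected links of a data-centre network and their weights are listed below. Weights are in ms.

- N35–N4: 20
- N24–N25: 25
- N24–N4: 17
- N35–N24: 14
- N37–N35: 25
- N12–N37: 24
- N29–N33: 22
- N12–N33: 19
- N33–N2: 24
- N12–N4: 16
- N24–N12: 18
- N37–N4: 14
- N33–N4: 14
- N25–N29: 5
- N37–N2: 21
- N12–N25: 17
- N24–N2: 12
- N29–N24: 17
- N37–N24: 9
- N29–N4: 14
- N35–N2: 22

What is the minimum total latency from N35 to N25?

Candidate routes:
N35 - N24 - N29 - N25: 14+17+5 = 36
N35 - N24 - N25: 14+25 = 39
Cheapest is N35 - N24 - N29 - N25 at 36 ms.

36 ms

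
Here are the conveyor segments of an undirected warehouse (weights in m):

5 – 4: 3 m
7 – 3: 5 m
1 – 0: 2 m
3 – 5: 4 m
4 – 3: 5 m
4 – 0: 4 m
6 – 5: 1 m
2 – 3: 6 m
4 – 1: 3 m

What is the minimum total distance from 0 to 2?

Settle nodes by increasing distance from 0:
0: 0
1: 2  (via 0)
4: 4  (via 0)
5: 7  (via 4)
6: 8  (via 5)
3: 9  (via 4)
7: 14  (via 3)
2: 15  (via 3)
Shortest route: 0 → 4 → 3 → 2 = 15 m.

15 m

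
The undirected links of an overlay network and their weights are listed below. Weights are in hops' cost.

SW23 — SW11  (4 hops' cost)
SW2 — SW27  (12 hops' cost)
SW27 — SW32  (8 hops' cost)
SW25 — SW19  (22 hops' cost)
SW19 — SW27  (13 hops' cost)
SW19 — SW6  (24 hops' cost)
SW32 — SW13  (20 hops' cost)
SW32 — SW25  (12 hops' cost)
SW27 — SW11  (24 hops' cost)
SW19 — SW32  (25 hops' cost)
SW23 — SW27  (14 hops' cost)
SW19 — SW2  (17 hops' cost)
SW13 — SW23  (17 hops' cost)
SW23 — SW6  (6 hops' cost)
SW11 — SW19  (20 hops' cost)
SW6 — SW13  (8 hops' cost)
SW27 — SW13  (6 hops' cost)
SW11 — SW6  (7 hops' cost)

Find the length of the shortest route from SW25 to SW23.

34 hops' cost

Enumerating some paths:
SW25 - SW32 - SW27 - SW23: 12+8+14 = 34
SW25 - SW32 - SW27 - SW13 - SW6 - SW23: 12+8+6+8+6 = 40
SW25 - SW32 - SW27 - SW13 - SW23: 12+8+6+17 = 43
Cheapest is SW25 - SW32 - SW27 - SW23 at 34 hops' cost.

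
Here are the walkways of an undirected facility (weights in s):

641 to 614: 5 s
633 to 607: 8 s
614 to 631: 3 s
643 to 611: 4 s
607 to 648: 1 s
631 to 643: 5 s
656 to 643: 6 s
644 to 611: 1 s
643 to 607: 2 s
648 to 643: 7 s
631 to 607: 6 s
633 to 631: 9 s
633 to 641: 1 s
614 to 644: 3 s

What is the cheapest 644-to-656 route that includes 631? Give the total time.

Best 644 to 631: 644 → 614 → 631 costing 6
Shortest 631→656: 631 → 643 → 656 = 11
Total via 631: 6 + 11 = 17 s.

17 s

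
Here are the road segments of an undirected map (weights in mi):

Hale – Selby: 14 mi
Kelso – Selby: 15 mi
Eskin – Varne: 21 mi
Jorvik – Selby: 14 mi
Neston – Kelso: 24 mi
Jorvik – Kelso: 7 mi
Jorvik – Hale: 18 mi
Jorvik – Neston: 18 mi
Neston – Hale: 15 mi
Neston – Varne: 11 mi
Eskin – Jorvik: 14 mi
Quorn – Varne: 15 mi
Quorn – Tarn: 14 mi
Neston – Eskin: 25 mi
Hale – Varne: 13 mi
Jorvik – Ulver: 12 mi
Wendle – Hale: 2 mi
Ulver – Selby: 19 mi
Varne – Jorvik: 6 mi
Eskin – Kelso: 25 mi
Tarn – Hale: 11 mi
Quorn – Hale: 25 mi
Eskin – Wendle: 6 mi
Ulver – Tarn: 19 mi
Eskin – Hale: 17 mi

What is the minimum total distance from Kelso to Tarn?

36 mi

Enumerating some paths:
Kelso–Jorvik–Varne–Hale–Tarn: 7+6+13+11 = 37
Kelso–Jorvik–Hale–Tarn: 7+18+11 = 36
Kelso–Selby–Hale–Tarn: 15+14+11 = 40
Kelso–Jorvik–Ulver–Tarn: 7+12+19 = 38
Cheapest is Kelso–Jorvik–Hale–Tarn at 36 mi.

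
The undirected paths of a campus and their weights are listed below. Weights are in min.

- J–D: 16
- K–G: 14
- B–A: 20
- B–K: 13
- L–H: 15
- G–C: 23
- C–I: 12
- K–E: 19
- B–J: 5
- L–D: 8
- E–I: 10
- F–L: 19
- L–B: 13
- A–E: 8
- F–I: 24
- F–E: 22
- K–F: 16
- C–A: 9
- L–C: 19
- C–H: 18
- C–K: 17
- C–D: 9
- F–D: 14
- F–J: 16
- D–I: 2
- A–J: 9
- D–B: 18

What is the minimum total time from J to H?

33 min

Compare a few routes:
J - B - L - H: 5+13+15 = 33
J - D - C - H: 16+9+18 = 43
J - A - C - H: 9+9+18 = 36
J - D - L - H: 16+8+15 = 39
The minimum is 33 min via J - B - L - H.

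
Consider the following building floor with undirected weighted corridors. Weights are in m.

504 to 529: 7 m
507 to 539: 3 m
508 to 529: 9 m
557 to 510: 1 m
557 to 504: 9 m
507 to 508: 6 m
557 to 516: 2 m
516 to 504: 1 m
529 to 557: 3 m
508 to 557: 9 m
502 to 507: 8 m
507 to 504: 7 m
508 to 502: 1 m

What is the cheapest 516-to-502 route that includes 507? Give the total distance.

15 m

Best 516 to 507: 516 → 504 → 507 costing 8
Best 507 to 502: 507 → 508 → 502 costing 7
Total via 507: 8 + 7 = 15 m.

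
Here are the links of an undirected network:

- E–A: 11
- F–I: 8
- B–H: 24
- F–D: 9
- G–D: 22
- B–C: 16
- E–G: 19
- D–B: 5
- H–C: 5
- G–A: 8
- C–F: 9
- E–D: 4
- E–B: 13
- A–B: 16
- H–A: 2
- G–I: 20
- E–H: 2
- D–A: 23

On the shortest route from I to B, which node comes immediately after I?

Enumerating some paths:
I–F–C–B: 8+9+16 = 33
I–F–D–B: 8+9+5 = 22
Cheapest is I–F–D–B at 22.
So from I the first move is to F.

F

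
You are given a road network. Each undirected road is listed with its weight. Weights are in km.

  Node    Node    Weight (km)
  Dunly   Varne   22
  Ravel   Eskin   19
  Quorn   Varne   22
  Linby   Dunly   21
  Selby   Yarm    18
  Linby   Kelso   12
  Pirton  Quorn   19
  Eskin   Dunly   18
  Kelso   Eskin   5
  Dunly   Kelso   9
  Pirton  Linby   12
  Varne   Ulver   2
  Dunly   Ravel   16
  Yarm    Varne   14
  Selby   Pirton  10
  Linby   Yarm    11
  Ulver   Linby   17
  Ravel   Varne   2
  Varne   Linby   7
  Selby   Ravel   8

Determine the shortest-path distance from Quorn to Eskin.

Compare a few routes:
Quorn - Varne - Ravel - Eskin: 22+2+19 = 43
Quorn - Varne - Linby - Kelso - Eskin: 22+7+12+5 = 46
Cheapest is Quorn - Varne - Ravel - Eskin at 43 km.

43 km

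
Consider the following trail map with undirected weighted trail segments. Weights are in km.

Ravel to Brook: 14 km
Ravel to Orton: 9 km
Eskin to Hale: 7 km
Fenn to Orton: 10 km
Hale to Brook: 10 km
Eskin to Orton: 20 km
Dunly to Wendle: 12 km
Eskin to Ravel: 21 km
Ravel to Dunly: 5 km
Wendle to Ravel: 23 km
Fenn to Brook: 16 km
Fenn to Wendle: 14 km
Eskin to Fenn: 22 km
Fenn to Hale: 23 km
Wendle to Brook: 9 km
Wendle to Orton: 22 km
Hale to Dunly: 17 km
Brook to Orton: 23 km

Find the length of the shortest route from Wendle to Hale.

19 km

Settle nodes by increasing distance from Wendle:
Wendle: 0
Brook: 9  (via Wendle)
Dunly: 12  (via Wendle)
Fenn: 14  (via Wendle)
Ravel: 17  (via Dunly)
Hale: 19  (via Brook)
Shortest route: Wendle → Brook → Hale = 19 km.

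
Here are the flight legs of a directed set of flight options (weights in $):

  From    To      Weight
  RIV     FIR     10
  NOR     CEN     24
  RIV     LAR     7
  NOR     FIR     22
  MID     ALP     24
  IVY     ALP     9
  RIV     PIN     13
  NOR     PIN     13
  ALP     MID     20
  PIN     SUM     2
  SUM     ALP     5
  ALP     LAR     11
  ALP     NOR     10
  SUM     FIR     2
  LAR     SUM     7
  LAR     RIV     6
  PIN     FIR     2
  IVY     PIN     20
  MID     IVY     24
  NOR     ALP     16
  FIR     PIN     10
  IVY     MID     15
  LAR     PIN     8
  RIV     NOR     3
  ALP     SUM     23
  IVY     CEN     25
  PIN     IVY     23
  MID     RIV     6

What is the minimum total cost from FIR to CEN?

$51

Settle nodes by increasing distance from FIR:
FIR: 0
PIN: 10  (via FIR)
SUM: 12  (via PIN)
ALP: 17  (via SUM)
NOR: 27  (via ALP)
LAR: 28  (via ALP)
IVY: 33  (via PIN)
RIV: 34  (via LAR)
MID: 37  (via ALP)
CEN: 51  (via NOR)
Shortest route: FIR–PIN–SUM–ALP–NOR–CEN = $51.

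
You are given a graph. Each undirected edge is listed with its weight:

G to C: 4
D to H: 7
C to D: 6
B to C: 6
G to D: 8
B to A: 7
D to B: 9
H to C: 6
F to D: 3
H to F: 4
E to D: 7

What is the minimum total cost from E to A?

Shortest distances from E:
E: 0
D: 7  (via E)
F: 10  (via D)
C: 13  (via D)
H: 14  (via D)
G: 15  (via D)
B: 16  (via D)
A: 23  (via B)
Shortest route: E–D–B–A = 23.

23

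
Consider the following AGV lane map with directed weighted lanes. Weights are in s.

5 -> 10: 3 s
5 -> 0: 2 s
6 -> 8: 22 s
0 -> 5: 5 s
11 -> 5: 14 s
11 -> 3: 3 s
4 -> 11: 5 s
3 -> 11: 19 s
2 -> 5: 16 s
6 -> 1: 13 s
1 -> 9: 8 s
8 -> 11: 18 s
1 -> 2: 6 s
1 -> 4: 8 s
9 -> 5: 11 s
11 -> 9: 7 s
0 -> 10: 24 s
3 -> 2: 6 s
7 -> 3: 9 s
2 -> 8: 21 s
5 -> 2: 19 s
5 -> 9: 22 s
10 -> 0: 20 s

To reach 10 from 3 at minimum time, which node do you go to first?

Enumerating some paths:
3–11–5–10: 19+14+3 = 36
3–2–5–10: 6+16+3 = 25
The minimum is 25 s via 3–2–5–10.
So from 3 the first move is to 2.

2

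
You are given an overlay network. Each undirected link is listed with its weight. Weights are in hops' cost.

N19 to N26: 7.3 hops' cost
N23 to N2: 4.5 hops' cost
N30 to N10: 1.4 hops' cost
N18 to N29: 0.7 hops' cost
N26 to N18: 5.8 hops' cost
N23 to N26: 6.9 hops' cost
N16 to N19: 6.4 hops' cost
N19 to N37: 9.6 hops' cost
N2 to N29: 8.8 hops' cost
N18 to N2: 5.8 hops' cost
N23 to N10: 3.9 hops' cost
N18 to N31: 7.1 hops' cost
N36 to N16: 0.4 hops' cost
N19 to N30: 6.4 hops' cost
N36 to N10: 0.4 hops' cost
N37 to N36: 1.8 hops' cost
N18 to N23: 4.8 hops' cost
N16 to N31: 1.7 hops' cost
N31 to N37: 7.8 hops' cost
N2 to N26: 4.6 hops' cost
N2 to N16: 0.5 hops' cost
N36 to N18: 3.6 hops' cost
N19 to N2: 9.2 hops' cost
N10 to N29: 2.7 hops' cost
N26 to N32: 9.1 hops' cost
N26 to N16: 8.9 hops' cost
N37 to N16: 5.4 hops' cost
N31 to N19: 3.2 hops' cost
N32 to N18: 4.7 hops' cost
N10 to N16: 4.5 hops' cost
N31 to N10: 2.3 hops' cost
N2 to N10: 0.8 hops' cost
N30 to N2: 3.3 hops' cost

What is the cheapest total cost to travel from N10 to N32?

Compare a few routes:
N10–N29–N18–N32: 2.7+0.7+4.7 = 8.1
N10–N36–N18–N32: 0.4+3.6+4.7 = 8.7
The minimum is 8.1 hops' cost via N10–N29–N18–N32.

8.1 hops' cost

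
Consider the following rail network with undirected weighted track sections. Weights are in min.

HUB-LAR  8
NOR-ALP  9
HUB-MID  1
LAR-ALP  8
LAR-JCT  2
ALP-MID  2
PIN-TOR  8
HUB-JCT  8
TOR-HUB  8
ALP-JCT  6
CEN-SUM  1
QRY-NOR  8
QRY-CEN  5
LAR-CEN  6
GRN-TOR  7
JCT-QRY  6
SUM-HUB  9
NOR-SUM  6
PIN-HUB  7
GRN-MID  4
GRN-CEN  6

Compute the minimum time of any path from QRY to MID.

Settle nodes by increasing distance from QRY:
QRY: 0
CEN: 5  (via QRY)
JCT: 6  (via QRY)
SUM: 6  (via CEN)
LAR: 8  (via JCT)
NOR: 8  (via QRY)
GRN: 11  (via CEN)
ALP: 12  (via JCT)
HUB: 14  (via JCT)
MID: 14  (via ALP)
Shortest route: QRY → JCT → ALP → MID = 14 min.

14 min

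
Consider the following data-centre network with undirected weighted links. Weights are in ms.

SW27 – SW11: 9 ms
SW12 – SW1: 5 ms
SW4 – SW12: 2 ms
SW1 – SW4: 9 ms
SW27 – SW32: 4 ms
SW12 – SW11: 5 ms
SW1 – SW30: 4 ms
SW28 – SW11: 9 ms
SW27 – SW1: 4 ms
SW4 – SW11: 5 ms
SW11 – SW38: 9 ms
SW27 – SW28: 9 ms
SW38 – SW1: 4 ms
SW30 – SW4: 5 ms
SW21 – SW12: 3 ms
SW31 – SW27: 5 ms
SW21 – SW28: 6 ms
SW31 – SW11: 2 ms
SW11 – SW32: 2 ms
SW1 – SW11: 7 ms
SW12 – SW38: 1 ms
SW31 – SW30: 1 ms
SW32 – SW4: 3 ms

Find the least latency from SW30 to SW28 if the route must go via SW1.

17 ms

Best SW30 to SW1: SW30–SW1 costing 4
Shortest SW1→SW28: SW1–SW27–SW28 = 13
Total via SW1: 4 + 13 = 17 ms.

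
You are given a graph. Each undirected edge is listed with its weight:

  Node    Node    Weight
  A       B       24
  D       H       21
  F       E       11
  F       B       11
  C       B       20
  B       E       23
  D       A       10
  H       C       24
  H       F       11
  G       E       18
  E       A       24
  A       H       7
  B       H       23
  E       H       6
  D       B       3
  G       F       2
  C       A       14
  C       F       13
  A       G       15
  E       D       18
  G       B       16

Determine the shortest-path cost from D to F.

14

Compare a few routes:
D - B - F: 3+11 = 14
D - B - G - F: 3+16+2 = 21
The minimum is 14 via D - B - F.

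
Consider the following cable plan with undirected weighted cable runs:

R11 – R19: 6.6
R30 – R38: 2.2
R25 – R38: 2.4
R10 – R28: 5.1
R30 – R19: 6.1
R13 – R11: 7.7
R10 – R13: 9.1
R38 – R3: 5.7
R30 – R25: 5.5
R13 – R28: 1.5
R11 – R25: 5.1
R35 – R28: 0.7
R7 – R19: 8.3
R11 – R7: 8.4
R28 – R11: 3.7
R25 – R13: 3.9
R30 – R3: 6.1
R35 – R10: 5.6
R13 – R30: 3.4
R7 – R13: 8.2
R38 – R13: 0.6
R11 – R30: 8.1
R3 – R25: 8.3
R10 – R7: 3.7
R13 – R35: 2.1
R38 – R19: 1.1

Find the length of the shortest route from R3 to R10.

Compare a few routes:
R3 - R38 - R13 - R28 - R35 - R10: 5.7+0.6+1.5+0.7+5.6 = 14.1
R3 - R38 - R13 - R28 - R10: 5.7+0.6+1.5+5.1 = 12.9
R3 - R38 - R13 - R35 - R10: 5.7+0.6+2.1+5.6 = 14
The minimum is 12.9 via R3 - R38 - R13 - R28 - R10.

12.9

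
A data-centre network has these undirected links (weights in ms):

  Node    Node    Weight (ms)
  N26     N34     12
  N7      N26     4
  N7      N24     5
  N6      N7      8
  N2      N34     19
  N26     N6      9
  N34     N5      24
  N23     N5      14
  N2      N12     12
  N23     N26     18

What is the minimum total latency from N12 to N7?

Enumerating some paths:
N12 - N2 - N34 - N5 - N23 - N26 - N7: 12+19+24+14+18+4 = 91
N12 - N2 - N34 - N26 - N6 - N7: 12+19+12+9+8 = 60
N12 - N2 - N34 - N26 - N7: 12+19+12+4 = 47
The minimum is 47 ms via N12 - N2 - N34 - N26 - N7.

47 ms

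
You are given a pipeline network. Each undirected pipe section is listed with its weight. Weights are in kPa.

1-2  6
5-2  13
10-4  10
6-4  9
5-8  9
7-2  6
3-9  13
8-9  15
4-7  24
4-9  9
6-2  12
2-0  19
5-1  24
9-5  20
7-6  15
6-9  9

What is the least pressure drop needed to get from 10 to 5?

Settle nodes by increasing distance from 10:
10: 0
4: 10  (via 10)
6: 19  (via 4)
9: 19  (via 4)
2: 31  (via 6)
3: 32  (via 9)
7: 34  (via 4)
8: 34  (via 9)
1: 37  (via 2)
5: 39  (via 9)
Shortest route: 10 → 4 → 9 → 5 = 39 kPa.

39 kPa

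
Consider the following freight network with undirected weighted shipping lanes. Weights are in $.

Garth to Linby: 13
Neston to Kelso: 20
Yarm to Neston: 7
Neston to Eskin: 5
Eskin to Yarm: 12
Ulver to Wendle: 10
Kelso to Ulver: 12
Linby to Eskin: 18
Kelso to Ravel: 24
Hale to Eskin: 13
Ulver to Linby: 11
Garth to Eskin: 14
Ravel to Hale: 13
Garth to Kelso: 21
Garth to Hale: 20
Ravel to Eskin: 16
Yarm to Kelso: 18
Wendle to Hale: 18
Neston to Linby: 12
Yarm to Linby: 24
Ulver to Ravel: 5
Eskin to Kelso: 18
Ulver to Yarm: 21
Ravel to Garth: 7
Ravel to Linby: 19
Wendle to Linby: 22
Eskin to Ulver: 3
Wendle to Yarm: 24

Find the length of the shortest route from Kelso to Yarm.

$18

Enumerating some paths:
Kelso → Ulver → Eskin → Yarm: 12+3+12 = 27
Kelso → Yarm: 18 = 18
Cheapest is Kelso → Yarm at $18.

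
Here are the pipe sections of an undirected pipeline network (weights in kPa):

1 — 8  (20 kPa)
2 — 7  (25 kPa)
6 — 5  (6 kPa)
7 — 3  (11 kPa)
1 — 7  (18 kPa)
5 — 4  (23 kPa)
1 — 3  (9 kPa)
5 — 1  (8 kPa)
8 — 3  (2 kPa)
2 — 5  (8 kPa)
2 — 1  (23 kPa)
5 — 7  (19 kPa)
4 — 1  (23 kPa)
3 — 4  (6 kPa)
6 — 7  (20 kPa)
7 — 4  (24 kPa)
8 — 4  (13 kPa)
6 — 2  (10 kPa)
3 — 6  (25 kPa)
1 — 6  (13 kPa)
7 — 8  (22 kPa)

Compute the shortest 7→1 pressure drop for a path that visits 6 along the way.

33 kPa

Shortest 7→6: 7–6 = 20
Best 6 to 1: 6–1 costing 13
Total via 6: 20 + 13 = 33 kPa.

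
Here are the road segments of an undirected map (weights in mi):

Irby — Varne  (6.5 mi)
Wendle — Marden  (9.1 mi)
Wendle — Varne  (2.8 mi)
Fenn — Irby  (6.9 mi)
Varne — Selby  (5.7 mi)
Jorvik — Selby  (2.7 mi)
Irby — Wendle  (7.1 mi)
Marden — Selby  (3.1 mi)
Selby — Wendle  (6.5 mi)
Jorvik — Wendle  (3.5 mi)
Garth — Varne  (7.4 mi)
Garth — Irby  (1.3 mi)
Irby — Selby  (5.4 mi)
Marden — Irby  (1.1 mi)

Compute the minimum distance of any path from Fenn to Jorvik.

Shortest distances from Fenn:
Fenn: 0
Irby: 6.9  (via Fenn)
Marden: 8  (via Irby)
Garth: 8.2  (via Irby)
Selby: 11.1  (via Marden)
Varne: 13.4  (via Irby)
Jorvik: 13.8  (via Selby)
Shortest route: Fenn → Irby → Marden → Selby → Jorvik = 13.8 mi.

13.8 mi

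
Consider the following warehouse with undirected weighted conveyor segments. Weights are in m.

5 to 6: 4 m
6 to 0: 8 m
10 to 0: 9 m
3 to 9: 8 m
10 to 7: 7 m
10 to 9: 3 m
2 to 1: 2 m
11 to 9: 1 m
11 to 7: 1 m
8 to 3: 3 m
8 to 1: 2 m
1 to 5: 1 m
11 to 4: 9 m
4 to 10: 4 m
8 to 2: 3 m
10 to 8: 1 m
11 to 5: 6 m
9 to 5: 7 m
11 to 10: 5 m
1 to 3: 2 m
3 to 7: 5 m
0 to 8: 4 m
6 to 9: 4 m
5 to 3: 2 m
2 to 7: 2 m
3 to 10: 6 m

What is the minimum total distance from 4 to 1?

7 m

Settle nodes by increasing distance from 4:
4: 0
10: 4  (via 4)
8: 5  (via 10)
1: 7  (via 8)
Shortest route: 4 → 10 → 8 → 1 = 7 m.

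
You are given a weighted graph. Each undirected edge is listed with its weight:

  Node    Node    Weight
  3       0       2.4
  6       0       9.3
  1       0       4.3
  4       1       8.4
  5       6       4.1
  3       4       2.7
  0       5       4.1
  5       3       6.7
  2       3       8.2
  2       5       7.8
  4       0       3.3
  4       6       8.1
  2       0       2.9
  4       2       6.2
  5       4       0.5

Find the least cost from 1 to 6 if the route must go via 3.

Best 1 to 3: 1–0–3 costing 6.7
Shortest 3→6: 3–4–5–6 = 7.3
Total via 3: 6.7 + 7.3 = 14.

14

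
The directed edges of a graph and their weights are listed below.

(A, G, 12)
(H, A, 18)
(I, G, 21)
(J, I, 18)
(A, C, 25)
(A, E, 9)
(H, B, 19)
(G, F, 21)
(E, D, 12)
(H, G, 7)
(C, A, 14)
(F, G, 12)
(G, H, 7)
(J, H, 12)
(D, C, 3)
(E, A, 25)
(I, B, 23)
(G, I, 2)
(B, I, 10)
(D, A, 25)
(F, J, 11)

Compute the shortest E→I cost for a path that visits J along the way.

87

Shortest E→J: E–A–G–F–J = 69
Shortest J→I: J–I = 18
Total via J: 69 + 18 = 87.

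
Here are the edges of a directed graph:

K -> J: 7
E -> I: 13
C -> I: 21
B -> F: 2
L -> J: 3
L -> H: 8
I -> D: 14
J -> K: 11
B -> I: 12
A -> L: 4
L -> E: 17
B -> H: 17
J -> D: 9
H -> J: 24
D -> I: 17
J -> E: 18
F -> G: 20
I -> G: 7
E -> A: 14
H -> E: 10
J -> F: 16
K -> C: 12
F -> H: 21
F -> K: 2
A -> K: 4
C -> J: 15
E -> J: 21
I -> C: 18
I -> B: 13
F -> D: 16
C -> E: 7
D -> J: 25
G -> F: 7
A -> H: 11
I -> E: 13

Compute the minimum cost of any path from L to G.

Compare a few routes:
L → H → E → I → G: 8+10+13+7 = 38
L → E → I → G: 17+13+7 = 37
L → J → D → I → G: 3+9+17+7 = 36
Cheapest is L → J → D → I → G at 36.

36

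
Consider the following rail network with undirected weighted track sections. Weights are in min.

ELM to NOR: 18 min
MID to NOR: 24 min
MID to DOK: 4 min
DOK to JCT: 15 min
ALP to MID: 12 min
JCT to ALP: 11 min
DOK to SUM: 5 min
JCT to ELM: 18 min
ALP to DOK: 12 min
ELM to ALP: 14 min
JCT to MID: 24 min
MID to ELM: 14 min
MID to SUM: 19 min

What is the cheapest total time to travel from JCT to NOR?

36 min

Running Dijkstra from JCT:
JCT: 0
ALP: 11  (via JCT)
DOK: 15  (via JCT)
ELM: 18  (via JCT)
MID: 19  (via DOK)
SUM: 20  (via DOK)
NOR: 36  (via ELM)
Shortest route: JCT–ELM–NOR = 36 min.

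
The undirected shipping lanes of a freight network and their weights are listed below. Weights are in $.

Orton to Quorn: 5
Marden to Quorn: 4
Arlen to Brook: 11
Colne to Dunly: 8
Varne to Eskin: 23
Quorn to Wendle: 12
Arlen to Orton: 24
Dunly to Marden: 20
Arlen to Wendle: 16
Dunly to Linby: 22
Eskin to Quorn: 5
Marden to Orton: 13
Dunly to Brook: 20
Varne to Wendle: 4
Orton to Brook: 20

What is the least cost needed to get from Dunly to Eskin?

Candidate routes:
Dunly - Marden - Orton - Quorn - Eskin: 20+13+5+5 = 43
Dunly - Brook - Orton - Marden - Quorn - Eskin: 20+20+13+4+5 = 62
Dunly - Marden - Quorn - Eskin: 20+4+5 = 29
Dunly - Brook - Orton - Quorn - Eskin: 20+20+5+5 = 50
Cheapest is Dunly - Marden - Quorn - Eskin at $29.

$29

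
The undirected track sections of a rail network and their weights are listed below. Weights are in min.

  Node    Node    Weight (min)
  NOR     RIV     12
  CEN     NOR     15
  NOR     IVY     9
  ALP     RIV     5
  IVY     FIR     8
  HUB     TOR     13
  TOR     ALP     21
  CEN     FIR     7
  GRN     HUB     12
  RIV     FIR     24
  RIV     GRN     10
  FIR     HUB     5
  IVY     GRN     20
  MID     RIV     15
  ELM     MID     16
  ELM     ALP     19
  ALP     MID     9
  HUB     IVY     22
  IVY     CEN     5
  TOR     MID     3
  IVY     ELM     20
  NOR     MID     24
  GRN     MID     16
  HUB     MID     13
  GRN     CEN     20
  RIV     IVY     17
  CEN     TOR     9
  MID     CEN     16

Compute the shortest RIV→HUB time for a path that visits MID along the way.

Best RIV to MID: RIV–ALP–MID costing 14
Best MID to HUB: MID–HUB costing 13
Total via MID: 14 + 13 = 27 min.

27 min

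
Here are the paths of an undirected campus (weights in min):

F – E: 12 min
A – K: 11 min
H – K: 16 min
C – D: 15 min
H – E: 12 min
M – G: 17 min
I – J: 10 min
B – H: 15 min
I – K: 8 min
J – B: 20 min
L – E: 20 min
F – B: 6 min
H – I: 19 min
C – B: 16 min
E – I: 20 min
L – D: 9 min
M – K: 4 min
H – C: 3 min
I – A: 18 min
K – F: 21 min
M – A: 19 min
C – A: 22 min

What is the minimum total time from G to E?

49 min

Compare a few routes:
G → M → K → I → E: 17+4+8+20 = 49
G → M → K → F → E: 17+4+21+12 = 54
The minimum is 49 min via G → M → K → I → E.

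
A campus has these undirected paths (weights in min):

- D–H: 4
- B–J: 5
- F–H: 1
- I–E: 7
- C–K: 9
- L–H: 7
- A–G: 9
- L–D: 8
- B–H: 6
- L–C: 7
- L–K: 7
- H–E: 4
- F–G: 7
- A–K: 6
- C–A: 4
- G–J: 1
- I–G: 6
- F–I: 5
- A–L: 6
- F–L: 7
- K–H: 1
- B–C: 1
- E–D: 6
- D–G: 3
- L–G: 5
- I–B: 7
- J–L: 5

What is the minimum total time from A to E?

11 min

Enumerating some paths:
A–K–H–E: 6+1+4 = 11
A–K–H–D–E: 6+1+4+6 = 17
A–C–B–H–E: 4+1+6+4 = 15
The minimum is 11 min via A–K–H–E.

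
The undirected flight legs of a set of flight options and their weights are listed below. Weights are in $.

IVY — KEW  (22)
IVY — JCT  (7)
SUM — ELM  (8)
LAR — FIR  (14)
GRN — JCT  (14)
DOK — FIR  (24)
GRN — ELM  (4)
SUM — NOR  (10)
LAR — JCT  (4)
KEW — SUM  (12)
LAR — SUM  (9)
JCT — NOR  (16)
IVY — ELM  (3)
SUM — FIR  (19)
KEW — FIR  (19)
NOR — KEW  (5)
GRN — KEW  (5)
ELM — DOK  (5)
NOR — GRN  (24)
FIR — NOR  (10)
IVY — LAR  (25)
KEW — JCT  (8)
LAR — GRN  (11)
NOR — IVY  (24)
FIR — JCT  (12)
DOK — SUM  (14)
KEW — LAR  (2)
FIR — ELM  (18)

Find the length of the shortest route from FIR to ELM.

$18

Running Dijkstra from FIR:
FIR: 0
NOR: 10  (via FIR)
JCT: 12  (via FIR)
LAR: 14  (via FIR)
KEW: 15  (via NOR)
ELM: 18  (via FIR)
Shortest route: FIR–ELM = $18.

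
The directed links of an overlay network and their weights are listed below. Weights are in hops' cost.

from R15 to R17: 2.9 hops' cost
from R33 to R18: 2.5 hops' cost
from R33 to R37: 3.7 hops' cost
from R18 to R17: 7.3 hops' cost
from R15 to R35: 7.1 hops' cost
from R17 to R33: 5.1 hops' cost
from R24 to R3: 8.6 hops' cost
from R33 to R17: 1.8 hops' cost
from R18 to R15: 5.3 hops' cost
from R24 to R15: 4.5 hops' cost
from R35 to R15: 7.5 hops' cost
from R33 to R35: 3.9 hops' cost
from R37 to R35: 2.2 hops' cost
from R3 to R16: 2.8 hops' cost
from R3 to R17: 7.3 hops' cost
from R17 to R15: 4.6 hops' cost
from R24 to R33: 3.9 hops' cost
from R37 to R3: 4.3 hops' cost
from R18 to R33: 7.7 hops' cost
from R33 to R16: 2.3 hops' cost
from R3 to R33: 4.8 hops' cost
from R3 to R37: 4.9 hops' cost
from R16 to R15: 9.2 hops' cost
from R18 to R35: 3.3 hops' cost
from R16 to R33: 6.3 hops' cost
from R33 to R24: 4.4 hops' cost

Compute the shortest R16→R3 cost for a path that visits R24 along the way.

19.3 hops' cost

Shortest R16→R24: R16 → R33 → R24 = 10.7
Best R24 to R3: R24 → R3 costing 8.6
Total via R24: 10.7 + 8.6 = 19.3 hops' cost.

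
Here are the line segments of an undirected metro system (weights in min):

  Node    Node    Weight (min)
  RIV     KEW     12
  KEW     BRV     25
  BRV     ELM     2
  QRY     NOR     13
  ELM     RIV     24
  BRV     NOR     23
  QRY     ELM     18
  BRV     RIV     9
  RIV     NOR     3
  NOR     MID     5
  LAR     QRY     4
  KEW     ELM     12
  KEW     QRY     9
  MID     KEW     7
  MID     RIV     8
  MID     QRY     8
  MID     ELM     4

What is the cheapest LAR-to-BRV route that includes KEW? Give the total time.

26 min

Best LAR to KEW: LAR–QRY–KEW costing 13
Best KEW to BRV: KEW–MID–ELM–BRV costing 13
Total via KEW: 13 + 13 = 26 min.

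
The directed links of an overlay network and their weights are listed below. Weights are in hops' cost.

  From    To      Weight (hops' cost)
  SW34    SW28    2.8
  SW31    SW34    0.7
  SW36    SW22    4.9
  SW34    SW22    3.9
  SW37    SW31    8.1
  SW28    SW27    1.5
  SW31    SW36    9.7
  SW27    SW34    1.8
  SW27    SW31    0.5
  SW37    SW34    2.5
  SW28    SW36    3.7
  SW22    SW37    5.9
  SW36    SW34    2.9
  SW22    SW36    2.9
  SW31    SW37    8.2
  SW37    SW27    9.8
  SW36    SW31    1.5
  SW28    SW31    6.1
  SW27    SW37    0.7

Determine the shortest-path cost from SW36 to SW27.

6.5 hops' cost

Shortest distances from SW36:
SW36: 0
SW31: 1.5  (via SW36)
SW34: 2.2  (via SW31)
SW22: 4.9  (via SW36)
SW28: 5  (via SW34)
SW27: 6.5  (via SW28)
Shortest route: SW36–SW31–SW34–SW28–SW27 = 6.5 hops' cost.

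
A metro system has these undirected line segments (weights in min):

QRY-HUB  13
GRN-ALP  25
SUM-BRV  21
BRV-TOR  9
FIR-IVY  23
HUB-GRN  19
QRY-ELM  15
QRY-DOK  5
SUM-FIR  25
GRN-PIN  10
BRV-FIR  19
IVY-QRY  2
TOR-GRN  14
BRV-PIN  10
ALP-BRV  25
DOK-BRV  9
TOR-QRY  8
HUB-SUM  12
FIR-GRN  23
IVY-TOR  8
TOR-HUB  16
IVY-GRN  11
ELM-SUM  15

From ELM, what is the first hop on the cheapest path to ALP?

QRY

Compare a few routes:
ELM–QRY–IVY–GRN–ALP: 15+2+11+25 = 53
ELM–QRY–DOK–BRV–ALP: 15+5+9+25 = 54
The minimum is 53 min via ELM–QRY–IVY–GRN–ALP.
So from ELM the first move is to QRY.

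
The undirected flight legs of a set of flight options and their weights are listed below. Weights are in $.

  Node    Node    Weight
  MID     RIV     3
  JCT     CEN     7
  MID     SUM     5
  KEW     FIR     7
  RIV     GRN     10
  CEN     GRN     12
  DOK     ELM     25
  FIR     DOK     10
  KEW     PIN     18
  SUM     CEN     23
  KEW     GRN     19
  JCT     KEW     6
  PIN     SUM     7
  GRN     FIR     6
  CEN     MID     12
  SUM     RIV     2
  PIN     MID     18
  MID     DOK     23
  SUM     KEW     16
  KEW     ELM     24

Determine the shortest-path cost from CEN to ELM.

$37

Shortest distances from CEN:
CEN: 0
JCT: 7  (via CEN)
GRN: 12  (via CEN)
MID: 12  (via CEN)
KEW: 13  (via JCT)
RIV: 15  (via MID)
SUM: 17  (via MID)
FIR: 18  (via GRN)
PIN: 24  (via SUM)
DOK: 28  (via FIR)
ELM: 37  (via KEW)
Shortest route: CEN → JCT → KEW → ELM = $37.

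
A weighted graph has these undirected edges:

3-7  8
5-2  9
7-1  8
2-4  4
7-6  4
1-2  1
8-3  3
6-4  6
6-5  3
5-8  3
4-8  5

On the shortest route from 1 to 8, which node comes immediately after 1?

Candidate routes:
1–2–4–8: 1+4+5 = 10
1–2–5–8: 1+9+3 = 13
1–2–4–6–5–8: 1+4+6+3+3 = 17
The minimum is 10 via 1–2–4–8.
So from 1 the first move is to 2.

2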